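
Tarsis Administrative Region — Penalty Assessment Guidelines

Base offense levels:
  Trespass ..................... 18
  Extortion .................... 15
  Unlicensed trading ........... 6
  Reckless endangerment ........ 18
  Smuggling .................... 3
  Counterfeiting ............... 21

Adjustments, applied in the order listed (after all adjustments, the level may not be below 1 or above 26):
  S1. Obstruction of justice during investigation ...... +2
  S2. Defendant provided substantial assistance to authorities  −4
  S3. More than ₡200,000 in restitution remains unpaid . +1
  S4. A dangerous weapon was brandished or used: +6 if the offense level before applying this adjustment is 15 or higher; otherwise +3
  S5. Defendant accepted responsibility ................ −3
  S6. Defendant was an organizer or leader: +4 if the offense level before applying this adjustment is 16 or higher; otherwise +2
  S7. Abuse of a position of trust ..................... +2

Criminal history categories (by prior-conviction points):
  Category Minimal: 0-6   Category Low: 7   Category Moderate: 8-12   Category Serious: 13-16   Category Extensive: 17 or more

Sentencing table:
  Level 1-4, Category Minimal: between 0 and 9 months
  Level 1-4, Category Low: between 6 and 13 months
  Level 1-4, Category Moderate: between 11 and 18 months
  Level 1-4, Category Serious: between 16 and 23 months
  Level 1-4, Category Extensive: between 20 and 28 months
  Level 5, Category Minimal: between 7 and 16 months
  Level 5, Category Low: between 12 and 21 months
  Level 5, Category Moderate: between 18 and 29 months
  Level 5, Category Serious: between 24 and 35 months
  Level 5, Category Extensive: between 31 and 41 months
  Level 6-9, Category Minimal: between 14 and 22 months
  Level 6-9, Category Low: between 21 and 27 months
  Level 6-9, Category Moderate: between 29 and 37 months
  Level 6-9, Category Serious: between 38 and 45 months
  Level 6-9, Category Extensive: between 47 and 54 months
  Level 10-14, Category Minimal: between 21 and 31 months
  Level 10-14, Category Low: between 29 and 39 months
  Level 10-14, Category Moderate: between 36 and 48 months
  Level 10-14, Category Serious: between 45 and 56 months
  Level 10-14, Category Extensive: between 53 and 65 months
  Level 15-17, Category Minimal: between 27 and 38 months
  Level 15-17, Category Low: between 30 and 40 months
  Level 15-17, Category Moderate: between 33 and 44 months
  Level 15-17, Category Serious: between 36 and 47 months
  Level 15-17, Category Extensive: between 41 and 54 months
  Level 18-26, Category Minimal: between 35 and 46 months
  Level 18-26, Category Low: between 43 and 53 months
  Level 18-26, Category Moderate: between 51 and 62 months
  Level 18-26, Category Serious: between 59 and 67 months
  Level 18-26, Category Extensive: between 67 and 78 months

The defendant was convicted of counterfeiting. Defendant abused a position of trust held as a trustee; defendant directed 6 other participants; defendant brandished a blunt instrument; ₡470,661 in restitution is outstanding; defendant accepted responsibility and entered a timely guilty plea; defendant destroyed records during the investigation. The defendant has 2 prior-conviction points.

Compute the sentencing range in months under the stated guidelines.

35-46 months

Base offense level for counterfeiting: 21.
S1 applies: 21 + 2 = 23.
S2 does not apply.
S3 applies: 23 + 1 = 24.
S4 applies (level before this adjustment is 24 ≥ 15, so +6): 24 + 6 = 30.
S5 applies: 30 − 3 = 27.
S6 applies (level before this adjustment is 27 ≥ 16, so +4): 27 + 4 = 31.
S7 applies: 31 + 2 = 33.
Level 33 exceeds the maximum of 26; capped at 26.
Final offense level: 26.
Criminal history: 2 prior points → Category Minimal (0-6).
Level 26 falls in the 18-26 band.
Grid: Level 18-26 × Category Minimal = 35-46 months.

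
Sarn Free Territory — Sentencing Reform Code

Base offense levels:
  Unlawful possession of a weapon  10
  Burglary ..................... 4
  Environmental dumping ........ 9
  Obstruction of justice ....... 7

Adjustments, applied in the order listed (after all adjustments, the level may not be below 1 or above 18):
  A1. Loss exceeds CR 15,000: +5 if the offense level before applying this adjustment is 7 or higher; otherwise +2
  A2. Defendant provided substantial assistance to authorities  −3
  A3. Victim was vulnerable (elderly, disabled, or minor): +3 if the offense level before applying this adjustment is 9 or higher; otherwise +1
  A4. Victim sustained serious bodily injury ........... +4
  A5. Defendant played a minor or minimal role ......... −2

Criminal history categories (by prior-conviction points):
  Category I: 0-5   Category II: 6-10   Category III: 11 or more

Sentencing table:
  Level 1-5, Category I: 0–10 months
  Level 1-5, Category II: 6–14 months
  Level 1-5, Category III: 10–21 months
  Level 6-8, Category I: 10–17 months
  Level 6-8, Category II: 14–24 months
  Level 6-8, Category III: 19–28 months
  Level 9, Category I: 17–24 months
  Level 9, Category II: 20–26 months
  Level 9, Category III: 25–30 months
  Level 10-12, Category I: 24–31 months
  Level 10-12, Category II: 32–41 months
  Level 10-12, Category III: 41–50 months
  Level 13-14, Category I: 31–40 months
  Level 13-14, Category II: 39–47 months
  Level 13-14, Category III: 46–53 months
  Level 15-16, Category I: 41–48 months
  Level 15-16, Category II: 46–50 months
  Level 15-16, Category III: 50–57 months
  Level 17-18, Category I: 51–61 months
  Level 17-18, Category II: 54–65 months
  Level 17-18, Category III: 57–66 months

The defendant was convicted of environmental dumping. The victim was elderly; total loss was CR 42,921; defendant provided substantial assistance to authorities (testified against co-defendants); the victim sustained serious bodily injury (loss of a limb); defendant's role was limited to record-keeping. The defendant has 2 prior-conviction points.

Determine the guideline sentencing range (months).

Base offense level for environmental dumping: 9.
A1 applies (level before this adjustment is 9 ≥ 7, so +5): 9 + 5 = 14.
A2 applies: 14 − 3 = 11.
A3 applies (level before this adjustment is 11 ≥ 9, so +3): 11 + 3 = 14.
A4 applies: 14 + 4 = 18.
A5 applies: 18 − 2 = 16.
Final offense level: 16.
Criminal history: 2 prior points → Category I (0-5).
Level 16 falls in the 15-16 band.
Grid: Level 15-16 × Category I = 41-48 months.

41-48 months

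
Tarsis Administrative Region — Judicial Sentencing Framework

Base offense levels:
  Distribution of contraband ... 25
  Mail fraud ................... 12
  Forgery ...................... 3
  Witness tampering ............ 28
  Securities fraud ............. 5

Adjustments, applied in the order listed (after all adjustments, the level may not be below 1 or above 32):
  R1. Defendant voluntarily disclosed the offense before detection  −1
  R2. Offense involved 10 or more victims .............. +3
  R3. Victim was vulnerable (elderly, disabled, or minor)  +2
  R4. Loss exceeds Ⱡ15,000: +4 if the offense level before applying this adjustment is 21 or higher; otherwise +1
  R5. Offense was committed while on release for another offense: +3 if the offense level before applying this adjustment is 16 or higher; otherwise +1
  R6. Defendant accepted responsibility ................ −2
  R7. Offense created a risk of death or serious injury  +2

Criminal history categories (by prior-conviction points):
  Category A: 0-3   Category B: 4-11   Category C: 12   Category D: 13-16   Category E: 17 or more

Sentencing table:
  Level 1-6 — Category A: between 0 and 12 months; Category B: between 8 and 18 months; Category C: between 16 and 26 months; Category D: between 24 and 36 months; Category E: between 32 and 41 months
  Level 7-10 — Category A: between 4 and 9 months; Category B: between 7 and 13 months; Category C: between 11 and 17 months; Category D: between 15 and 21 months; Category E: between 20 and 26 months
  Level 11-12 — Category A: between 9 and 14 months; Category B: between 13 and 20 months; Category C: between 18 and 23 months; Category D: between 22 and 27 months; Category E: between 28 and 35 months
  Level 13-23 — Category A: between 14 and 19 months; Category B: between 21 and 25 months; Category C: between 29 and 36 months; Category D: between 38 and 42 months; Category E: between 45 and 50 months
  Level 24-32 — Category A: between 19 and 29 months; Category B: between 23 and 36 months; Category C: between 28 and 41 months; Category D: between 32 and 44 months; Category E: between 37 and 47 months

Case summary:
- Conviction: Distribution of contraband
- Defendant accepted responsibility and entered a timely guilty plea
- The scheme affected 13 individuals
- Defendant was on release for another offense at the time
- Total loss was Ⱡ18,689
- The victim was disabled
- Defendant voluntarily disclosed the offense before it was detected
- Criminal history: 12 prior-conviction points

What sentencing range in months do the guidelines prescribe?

28-41 months

Base offense level for distribution of contraband: 25.
R1 applies: 25 − 1 = 24.
R2 applies: 24 + 3 = 27.
R3 applies: 27 + 2 = 29.
R4 applies (level before this adjustment is 29 ≥ 21, so +4): 29 + 4 = 33.
R5 applies (level before this adjustment is 33 ≥ 16, so +3): 33 + 3 = 36.
R6 applies: 36 − 2 = 34.
R7 does not apply.
Level 34 exceeds the maximum of 32; capped at 32.
Final offense level: 32.
Criminal history: 12 prior points → Category C (12).
Level 32 falls in the 24-32 band.
Grid: Level 24-32 × Category C = 28-41 months.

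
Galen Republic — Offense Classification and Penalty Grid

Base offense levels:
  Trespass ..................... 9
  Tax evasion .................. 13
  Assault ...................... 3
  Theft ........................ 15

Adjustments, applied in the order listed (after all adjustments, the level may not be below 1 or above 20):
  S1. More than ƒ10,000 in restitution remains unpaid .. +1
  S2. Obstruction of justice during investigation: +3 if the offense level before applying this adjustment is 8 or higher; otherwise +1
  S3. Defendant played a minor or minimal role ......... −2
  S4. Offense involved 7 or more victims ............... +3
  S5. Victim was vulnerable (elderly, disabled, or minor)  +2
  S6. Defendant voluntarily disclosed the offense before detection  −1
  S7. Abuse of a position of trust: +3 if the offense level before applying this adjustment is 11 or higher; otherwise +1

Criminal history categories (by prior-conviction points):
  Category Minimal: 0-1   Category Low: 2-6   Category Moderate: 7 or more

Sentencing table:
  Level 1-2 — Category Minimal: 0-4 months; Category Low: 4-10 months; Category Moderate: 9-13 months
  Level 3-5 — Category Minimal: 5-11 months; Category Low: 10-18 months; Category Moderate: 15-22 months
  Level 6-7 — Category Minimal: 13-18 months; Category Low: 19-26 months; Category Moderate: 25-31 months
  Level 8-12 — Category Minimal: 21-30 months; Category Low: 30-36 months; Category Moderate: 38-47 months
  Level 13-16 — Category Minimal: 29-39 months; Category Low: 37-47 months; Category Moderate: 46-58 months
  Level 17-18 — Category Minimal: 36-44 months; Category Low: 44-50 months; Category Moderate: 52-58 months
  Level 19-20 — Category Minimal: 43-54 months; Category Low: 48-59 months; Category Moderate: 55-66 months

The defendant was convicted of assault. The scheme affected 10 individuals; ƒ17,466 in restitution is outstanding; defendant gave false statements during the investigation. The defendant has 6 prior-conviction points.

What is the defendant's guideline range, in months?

30-36 months

Base offense level for assault: 3.
S1 applies: 3 + 1 = 4.
S2 applies (level before this adjustment is 4 < 8, so +1): 4 + 1 = 5.
S4 applies: 5 + 3 = 8.
Final offense level: 8.
Criminal history: 6 prior points → Category Low (2-6).
Level 8 falls in the 8-12 band.
Grid: Level 8-12 × Category Low = 30-36 months.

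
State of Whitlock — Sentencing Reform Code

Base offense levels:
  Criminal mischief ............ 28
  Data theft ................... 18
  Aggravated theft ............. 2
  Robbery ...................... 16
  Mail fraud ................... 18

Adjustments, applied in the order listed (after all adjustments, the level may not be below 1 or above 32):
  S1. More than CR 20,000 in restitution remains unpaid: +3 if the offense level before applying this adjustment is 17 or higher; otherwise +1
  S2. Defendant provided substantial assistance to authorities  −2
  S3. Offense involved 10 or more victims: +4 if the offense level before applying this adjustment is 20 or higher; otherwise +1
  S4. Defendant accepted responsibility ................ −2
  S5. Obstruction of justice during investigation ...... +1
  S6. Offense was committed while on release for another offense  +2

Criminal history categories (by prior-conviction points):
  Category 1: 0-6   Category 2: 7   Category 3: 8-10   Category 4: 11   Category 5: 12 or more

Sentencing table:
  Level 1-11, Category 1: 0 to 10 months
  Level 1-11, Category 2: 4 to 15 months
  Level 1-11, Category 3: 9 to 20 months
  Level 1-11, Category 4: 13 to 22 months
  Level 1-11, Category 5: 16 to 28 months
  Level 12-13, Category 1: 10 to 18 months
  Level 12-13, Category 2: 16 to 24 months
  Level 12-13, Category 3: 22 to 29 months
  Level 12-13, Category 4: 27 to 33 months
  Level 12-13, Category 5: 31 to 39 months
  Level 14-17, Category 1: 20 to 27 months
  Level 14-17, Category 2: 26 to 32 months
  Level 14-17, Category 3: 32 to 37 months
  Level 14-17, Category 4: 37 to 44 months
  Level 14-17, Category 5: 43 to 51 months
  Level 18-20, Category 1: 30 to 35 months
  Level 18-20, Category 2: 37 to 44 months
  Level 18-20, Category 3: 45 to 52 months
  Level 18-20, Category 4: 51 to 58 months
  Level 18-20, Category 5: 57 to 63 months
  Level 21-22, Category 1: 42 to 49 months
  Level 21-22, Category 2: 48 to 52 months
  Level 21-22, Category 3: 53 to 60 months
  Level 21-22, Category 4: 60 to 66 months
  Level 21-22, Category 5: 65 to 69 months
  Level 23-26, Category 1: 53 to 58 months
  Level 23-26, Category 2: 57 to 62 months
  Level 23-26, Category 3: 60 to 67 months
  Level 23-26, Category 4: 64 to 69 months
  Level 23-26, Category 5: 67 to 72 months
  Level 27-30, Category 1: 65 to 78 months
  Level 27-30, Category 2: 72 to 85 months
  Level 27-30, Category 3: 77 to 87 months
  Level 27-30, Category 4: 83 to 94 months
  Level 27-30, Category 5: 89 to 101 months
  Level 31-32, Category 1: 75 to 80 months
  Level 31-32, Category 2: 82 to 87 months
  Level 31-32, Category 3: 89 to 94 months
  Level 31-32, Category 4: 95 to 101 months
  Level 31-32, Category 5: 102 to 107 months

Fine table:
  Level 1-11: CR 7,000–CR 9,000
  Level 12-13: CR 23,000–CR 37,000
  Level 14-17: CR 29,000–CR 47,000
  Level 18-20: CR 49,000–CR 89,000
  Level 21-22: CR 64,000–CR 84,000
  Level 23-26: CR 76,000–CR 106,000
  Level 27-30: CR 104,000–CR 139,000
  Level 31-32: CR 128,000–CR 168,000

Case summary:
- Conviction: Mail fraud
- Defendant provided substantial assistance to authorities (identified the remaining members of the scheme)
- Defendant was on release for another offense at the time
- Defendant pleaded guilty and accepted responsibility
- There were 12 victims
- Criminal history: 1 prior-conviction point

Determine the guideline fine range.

Base offense level for mail fraud: 18.
S1 does not apply.
S2 applies: 18 − 2 = 16.
S3 applies (level before this adjustment is 16 < 20, so +1): 16 + 1 = 17.
S4 applies: 17 − 2 = 15.
S5 does not apply.
S6 applies: 15 + 2 = 17.
Final offense level: 17.
Level 17 falls in the 14-17 band.
Fine table: Level 14-17 → CR 29,000–CR 47,000.

CR 29,000–CR 47,000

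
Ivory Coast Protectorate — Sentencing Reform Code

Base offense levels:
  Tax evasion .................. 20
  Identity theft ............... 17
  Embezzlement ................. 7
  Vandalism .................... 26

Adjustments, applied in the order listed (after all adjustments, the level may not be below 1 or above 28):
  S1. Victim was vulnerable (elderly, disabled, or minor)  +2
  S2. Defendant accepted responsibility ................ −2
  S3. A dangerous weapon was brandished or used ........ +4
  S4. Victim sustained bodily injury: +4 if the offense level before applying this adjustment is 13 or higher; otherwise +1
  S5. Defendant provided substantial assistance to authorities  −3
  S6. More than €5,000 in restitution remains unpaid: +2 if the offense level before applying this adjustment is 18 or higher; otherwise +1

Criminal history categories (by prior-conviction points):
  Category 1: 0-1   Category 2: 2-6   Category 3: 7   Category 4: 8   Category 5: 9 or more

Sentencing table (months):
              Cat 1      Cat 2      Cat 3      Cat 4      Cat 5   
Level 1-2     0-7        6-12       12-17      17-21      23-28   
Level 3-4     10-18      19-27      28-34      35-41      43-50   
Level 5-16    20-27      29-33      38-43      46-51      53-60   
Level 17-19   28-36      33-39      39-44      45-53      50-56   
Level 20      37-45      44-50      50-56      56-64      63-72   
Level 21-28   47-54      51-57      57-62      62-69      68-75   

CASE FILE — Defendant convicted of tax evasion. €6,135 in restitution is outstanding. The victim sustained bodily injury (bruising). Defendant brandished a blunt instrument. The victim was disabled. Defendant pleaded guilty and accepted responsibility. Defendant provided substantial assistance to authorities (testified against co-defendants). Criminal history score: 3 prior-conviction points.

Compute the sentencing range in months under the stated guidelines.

Base offense level for tax evasion: 20.
S1 applies: 20 + 2 = 22.
S2 applies: 22 − 2 = 20.
S3 applies: 20 + 4 = 24.
S4 applies (level before this adjustment is 24 ≥ 13, so +4): 24 + 4 = 28.
S5 applies: 28 − 3 = 25.
S6 applies (level before this adjustment is 25 ≥ 18, so +2): 25 + 2 = 27.
Final offense level: 27.
Criminal history: 3 prior points → Category 2 (2-6).
Level 27 falls in the 21-28 band.
Grid: Level 21-28 × Category 2 = 51-57 months.

51-57 months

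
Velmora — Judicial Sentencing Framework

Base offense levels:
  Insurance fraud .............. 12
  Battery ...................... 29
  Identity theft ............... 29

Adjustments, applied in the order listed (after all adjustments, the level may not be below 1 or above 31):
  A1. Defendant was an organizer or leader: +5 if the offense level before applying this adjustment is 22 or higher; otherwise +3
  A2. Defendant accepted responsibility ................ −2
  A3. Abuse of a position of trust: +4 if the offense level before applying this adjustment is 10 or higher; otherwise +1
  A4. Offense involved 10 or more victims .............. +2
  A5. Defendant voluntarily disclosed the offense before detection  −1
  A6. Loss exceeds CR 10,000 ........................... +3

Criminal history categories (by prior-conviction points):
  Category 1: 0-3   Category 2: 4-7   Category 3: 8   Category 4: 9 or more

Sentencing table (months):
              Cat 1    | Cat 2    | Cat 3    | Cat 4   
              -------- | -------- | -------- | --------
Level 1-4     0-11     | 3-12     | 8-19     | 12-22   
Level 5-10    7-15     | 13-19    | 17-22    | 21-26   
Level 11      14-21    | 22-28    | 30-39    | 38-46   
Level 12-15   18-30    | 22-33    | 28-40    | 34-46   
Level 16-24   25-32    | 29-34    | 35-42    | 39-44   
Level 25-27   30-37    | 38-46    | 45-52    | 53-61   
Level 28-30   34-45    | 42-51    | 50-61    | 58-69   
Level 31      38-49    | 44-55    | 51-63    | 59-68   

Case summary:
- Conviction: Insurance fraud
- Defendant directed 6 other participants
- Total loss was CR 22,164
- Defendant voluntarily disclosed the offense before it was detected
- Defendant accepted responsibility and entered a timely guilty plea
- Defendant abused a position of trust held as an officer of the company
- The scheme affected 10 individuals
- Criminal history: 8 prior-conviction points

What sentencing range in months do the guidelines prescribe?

35-42 months

Base offense level for insurance fraud: 12.
A1 applies (level before this adjustment is 12 < 22, so +3): 12 + 3 = 15.
A2 applies: 15 − 2 = 13.
A3 applies (level before this adjustment is 13 ≥ 10, so +4): 13 + 4 = 17.
A4 applies: 17 + 2 = 19.
A5 applies: 19 − 1 = 18.
A6 applies: 18 + 3 = 21.
Final offense level: 21.
Criminal history: 8 prior points → Category 3 (8).
Level 21 falls in the 16-24 band.
Grid: Level 16-24 × Category 3 = 35-42 months.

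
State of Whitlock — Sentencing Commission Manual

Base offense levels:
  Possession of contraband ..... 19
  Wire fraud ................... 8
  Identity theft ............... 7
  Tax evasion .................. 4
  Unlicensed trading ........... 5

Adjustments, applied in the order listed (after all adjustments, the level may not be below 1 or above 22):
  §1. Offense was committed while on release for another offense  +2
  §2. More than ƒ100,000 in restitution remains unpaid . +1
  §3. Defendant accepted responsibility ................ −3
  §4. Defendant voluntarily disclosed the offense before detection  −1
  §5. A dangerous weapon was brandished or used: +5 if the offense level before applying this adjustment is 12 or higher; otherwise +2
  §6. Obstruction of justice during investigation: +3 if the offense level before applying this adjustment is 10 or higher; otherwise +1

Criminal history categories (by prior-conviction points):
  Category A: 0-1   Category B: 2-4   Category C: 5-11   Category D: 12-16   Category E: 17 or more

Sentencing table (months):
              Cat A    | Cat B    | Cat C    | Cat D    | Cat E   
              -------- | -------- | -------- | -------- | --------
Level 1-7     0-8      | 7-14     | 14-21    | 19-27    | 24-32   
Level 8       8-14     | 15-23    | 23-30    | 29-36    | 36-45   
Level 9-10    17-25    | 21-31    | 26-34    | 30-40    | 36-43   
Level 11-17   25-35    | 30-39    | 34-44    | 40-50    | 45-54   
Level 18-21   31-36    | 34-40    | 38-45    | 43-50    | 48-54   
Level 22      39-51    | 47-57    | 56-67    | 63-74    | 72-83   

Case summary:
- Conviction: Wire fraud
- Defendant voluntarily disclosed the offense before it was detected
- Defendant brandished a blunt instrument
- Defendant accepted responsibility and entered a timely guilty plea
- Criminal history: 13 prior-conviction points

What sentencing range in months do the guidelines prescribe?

19-27 months

Base offense level for wire fraud: 8.
§1 does not apply.
§3 applies: 8 − 3 = 5.
§4 applies: 5 − 1 = 4.
§5 applies (level before this adjustment is 4 < 12, so +2): 4 + 2 = 6.
§6 does not apply.
Final offense level: 6.
Criminal history: 13 prior points → Category D (12-16).
Level 6 falls in the 1-7 band.
Grid: Level 1-7 × Category D = 19-27 months.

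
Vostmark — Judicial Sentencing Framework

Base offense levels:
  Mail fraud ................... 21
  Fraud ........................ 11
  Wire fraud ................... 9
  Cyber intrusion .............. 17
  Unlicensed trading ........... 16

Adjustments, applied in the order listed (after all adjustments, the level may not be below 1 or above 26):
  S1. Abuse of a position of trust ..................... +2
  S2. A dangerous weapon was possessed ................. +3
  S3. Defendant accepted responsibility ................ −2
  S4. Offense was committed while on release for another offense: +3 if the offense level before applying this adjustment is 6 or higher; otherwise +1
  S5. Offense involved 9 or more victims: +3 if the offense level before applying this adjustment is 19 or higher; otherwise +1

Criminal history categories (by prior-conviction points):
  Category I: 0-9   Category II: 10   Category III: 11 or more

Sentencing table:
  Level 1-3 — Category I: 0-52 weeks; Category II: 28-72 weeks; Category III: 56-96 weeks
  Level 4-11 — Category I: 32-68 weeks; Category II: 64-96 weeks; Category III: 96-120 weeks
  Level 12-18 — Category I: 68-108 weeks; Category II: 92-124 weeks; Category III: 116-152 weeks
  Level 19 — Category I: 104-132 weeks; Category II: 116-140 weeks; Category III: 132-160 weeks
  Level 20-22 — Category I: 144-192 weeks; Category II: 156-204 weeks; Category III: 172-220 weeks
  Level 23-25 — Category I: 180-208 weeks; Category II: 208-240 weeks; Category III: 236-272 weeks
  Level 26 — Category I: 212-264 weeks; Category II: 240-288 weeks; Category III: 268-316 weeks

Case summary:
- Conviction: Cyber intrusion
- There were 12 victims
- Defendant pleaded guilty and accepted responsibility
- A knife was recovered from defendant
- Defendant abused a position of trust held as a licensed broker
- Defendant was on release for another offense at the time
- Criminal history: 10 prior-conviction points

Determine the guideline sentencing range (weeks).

Base offense level for cyber intrusion: 17.
S1 applies: 17 + 2 = 19.
S2 applies: 19 + 3 = 22.
S3 applies: 22 − 2 = 20.
S4 applies (level before this adjustment is 20 ≥ 6, so +3): 20 + 3 = 23.
S5 applies (level before this adjustment is 23 ≥ 19, so +3): 23 + 3 = 26.
Final offense level: 26.
Criminal history: 10 prior points → Category II (10).
Level 26 falls in the 26 band.
Grid: Level 26 × Category II = 240-288 weeks.

240-288 weeks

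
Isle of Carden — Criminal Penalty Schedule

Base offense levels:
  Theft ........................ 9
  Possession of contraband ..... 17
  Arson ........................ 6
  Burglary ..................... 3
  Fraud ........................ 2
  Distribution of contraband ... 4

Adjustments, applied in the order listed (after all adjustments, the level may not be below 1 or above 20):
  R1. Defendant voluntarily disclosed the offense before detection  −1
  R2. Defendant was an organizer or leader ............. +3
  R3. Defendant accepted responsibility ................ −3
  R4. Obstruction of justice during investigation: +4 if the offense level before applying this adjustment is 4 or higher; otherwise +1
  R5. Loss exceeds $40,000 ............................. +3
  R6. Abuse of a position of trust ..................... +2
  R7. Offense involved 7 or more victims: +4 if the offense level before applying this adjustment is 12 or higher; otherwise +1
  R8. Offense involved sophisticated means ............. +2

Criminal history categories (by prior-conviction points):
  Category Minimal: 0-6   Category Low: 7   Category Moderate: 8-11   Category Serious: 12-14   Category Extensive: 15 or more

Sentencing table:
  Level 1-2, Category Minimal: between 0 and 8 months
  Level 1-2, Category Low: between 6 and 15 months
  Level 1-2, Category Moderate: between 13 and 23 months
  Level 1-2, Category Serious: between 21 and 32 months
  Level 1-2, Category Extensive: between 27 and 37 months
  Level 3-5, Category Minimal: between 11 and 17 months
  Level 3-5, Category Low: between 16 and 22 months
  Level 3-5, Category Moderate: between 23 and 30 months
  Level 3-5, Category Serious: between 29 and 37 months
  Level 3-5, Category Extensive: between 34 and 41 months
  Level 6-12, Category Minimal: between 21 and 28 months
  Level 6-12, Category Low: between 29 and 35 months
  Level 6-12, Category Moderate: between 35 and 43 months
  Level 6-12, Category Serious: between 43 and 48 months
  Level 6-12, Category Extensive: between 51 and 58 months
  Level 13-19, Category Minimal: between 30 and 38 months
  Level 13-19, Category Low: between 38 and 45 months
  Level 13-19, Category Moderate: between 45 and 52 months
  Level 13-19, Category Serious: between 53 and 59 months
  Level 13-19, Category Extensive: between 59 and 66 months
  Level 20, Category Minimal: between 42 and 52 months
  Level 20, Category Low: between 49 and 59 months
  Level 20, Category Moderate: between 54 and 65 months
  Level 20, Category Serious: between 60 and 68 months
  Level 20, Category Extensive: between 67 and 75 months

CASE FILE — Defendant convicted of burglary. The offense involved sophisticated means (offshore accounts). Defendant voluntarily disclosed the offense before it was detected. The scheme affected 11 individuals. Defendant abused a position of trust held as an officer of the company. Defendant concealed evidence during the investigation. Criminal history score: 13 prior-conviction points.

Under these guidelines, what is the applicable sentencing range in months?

43-48 months

Base offense level for burglary: 3.
R1 applies: 3 − 1 = 2.
R2 does not apply.
R3 does not apply.
R4 applies (level before this adjustment is 2 < 4, so +1): 2 + 1 = 3.
R5 does not apply.
R6 applies: 3 + 2 = 5.
R7 applies (level before this adjustment is 5 < 12, so +1): 5 + 1 = 6.
R8 applies: 6 + 2 = 8.
Final offense level: 8.
Criminal history: 13 prior points → Category Serious (12-14).
Level 8 falls in the 6-12 band.
Grid: Level 6-12 × Category Serious = 43-48 months.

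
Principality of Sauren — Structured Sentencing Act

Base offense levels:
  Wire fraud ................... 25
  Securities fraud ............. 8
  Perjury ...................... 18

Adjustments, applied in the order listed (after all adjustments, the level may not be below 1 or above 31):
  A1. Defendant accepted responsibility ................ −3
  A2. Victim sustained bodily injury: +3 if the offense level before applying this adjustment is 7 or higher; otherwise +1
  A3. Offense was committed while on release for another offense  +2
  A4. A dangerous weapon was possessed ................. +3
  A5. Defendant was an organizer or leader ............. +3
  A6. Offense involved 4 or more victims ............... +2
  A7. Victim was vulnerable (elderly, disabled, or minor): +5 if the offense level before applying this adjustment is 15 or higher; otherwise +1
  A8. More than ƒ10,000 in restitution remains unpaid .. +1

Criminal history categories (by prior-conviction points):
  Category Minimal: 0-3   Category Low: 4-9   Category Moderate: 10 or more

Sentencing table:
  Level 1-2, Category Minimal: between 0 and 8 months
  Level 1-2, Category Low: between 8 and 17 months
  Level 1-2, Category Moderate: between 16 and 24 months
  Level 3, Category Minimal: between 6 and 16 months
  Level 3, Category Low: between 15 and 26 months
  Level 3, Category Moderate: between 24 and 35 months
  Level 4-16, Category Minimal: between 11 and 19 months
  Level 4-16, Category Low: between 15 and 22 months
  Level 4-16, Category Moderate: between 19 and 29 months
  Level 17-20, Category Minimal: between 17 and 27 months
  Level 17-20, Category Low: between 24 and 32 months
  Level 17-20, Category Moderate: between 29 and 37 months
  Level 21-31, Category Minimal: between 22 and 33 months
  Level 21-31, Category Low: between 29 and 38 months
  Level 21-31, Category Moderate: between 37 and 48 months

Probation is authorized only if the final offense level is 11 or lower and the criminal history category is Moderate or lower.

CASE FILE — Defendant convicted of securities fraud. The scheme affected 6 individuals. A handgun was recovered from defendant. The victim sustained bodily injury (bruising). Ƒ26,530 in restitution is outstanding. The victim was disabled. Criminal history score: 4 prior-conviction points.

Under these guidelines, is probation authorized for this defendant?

Base offense level for securities fraud: 8.
A2 applies (level before this adjustment is 8 ≥ 7, so +3): 8 + 3 = 11.
A3 does not apply.
A4 applies: 11 + 3 = 14.
A6 applies: 14 + 2 = 16.
A7 applies (level before this adjustment is 16 ≥ 15, so +5): 16 + 5 = 21.
A8 applies: 21 + 1 = 22.
Final offense level: 22.
Criminal history: 4 prior points → Category Low (4-9).
Level 22 falls in the 21-31 band.
Grid: Level 21-31 × Category Low = 29-38 months.
Probation check: level 22 > 11 and category Low ≤ Moderate → not eligible.

No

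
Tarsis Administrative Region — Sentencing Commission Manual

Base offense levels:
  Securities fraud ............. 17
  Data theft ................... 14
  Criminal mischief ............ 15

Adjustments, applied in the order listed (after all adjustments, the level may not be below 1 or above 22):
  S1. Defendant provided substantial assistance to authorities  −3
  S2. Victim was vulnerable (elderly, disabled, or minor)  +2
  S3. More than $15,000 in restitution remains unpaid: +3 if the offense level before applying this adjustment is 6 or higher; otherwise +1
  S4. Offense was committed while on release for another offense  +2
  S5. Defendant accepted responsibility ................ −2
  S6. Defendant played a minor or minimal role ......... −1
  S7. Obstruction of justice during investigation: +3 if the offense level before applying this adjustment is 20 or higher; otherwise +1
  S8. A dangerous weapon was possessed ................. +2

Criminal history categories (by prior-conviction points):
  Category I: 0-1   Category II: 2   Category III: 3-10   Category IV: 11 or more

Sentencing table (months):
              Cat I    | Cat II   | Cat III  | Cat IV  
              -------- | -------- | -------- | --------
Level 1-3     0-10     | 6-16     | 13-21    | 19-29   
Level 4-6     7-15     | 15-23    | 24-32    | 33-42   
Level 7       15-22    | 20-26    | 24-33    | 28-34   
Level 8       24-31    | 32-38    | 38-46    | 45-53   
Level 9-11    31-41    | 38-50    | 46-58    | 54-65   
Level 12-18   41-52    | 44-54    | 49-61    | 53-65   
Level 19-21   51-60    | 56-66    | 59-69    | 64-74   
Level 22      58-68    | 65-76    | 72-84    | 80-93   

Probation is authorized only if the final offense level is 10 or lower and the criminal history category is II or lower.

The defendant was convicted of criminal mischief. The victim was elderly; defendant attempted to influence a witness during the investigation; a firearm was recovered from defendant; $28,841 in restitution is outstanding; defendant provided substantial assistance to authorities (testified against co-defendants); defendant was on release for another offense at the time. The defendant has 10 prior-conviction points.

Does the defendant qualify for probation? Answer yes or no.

Base offense level for criminal mischief: 15.
S1 applies: 15 − 3 = 12.
S2 applies: 12 + 2 = 14.
S3 applies (level before this adjustment is 14 ≥ 6, so +3): 14 + 3 = 17.
S4 applies: 17 + 2 = 19.
S6 does not apply.
S7 applies (level before this adjustment is 19 < 20, so +1): 19 + 1 = 20.
S8 applies: 20 + 2 = 22.
Final offense level: 22.
Criminal history: 10 prior points → Category III (3-10).
Level 22 falls in the 22 band.
Grid: Level 22 × Category III = 72-84 months.
Probation check: level 22 > 10 and category III > II → not eligible.

No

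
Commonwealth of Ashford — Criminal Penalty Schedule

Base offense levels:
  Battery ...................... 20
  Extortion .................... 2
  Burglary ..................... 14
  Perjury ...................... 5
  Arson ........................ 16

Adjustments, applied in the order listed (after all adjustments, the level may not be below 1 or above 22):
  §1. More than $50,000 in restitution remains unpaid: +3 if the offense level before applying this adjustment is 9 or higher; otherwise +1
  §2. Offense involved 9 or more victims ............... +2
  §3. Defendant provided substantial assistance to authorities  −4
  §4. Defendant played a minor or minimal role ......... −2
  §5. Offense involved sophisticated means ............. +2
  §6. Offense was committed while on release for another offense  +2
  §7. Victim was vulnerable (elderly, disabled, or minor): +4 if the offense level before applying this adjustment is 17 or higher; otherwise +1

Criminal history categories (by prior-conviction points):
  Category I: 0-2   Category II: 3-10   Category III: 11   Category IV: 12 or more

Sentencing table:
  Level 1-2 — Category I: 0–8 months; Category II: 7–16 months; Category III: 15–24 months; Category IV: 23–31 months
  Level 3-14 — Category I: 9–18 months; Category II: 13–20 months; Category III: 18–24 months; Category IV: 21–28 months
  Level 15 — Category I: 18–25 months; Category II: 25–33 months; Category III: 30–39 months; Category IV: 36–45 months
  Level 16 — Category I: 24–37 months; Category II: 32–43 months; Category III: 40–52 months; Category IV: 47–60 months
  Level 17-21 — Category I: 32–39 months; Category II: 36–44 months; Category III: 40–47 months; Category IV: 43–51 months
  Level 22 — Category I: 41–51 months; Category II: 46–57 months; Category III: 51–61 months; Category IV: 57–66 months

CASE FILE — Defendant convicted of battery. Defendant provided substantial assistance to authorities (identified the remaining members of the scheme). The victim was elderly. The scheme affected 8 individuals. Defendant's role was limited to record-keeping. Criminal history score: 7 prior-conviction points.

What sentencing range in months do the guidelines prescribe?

25-33 months

Base offense level for battery: 20.
§1 does not apply.
§3 applies: 20 − 4 = 16.
§4 applies: 16 − 2 = 14.
§5 does not apply.
§7 applies (level before this adjustment is 14 < 17, so +1): 14 + 1 = 15.
Final offense level: 15.
Criminal history: 7 prior points → Category II (3-10).
Level 15 falls in the 15 band.
Grid: Level 15 × Category II = 25-33 months.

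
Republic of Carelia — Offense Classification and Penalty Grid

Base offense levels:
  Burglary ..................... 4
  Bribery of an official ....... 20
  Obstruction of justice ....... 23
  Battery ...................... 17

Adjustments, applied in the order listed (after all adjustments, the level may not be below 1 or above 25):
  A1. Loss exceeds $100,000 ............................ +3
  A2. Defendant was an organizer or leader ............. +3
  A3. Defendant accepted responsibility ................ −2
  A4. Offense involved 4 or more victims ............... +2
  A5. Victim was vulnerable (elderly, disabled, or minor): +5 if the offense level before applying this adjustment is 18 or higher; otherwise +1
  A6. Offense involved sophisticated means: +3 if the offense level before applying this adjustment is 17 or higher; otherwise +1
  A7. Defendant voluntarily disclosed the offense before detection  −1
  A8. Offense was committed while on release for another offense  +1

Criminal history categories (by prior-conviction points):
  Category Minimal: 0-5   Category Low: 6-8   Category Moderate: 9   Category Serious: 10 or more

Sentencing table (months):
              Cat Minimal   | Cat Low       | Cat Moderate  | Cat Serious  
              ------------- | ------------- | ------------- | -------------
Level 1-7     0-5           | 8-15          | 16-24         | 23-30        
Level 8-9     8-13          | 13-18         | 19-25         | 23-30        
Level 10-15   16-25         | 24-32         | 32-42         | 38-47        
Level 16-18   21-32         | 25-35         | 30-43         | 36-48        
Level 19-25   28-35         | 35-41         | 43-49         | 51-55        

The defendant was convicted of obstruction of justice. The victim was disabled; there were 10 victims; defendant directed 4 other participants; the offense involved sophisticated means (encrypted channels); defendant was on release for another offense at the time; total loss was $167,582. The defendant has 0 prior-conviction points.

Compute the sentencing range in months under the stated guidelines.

28-35 months

Base offense level for obstruction of justice: 23.
A1 applies: 23 + 3 = 26.
A2 applies: 26 + 3 = 29.
A4 applies: 29 + 2 = 31.
A5 applies (level before this adjustment is 31 ≥ 18, so +5): 31 + 5 = 36.
A6 applies (level before this adjustment is 36 ≥ 17, so +3): 36 + 3 = 39.
A7 does not apply.
A8 applies: 39 + 1 = 40.
Level 40 exceeds the maximum of 25; capped at 25.
Final offense level: 25.
Criminal history: 0 prior points → Category Minimal (0-5).
Level 25 falls in the 19-25 band.
Grid: Level 19-25 × Category Minimal = 28-35 months.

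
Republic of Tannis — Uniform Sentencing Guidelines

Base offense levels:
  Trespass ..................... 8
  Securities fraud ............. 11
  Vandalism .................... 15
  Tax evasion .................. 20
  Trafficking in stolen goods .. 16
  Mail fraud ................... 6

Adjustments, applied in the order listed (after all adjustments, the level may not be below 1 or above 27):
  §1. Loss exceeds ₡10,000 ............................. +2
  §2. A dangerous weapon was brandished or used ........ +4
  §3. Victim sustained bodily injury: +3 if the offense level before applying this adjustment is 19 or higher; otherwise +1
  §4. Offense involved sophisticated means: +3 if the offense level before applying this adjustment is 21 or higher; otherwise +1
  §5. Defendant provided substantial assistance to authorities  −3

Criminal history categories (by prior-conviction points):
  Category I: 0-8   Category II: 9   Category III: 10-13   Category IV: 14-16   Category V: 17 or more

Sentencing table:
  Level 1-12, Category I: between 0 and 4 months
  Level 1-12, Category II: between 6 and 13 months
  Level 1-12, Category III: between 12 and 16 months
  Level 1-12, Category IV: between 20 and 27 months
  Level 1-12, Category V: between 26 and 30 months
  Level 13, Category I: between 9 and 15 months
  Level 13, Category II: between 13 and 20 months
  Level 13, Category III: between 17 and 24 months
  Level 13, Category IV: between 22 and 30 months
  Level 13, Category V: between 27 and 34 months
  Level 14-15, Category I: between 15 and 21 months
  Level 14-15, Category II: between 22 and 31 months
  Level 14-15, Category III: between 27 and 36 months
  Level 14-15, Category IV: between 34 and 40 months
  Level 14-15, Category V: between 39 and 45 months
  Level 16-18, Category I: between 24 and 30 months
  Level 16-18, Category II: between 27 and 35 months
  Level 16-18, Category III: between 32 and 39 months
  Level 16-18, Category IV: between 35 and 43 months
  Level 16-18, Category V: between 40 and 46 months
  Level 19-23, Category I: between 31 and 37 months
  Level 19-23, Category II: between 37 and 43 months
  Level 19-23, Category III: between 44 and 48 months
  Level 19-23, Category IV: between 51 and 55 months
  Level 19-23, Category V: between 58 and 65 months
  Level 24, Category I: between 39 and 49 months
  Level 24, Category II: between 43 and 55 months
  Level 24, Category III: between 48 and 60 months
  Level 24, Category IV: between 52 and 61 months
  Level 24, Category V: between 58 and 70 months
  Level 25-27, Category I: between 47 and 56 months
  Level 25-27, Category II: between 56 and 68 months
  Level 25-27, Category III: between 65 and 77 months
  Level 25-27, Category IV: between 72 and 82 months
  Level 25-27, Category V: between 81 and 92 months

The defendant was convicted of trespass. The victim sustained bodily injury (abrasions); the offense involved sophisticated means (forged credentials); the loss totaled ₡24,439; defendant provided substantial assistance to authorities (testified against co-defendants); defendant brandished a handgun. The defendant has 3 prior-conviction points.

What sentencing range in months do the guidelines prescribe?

Base offense level for trespass: 8.
§1 applies: 8 + 2 = 10.
§2 applies: 10 + 4 = 14.
§3 applies (level before this adjustment is 14 < 19, so +1): 14 + 1 = 15.
§4 applies (level before this adjustment is 15 < 21, so +1): 15 + 1 = 16.
§5 applies: 16 − 3 = 13.
Final offense level: 13.
Criminal history: 3 prior points → Category I (0-8).
Level 13 falls in the 13 band.
Grid: Level 13 × Category I = 9-15 months.

9-15 months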